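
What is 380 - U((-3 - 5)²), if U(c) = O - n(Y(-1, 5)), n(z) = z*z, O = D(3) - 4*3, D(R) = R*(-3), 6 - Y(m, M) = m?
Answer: 450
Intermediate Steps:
Y(m, M) = 6 - m
D(R) = -3*R
O = -21 (O = -3*3 - 4*3 = -9 - 12 = -21)
n(z) = z²
U(c) = -70 (U(c) = -21 - (6 - 1*(-1))² = -21 - (6 + 1)² = -21 - 1*7² = -21 - 1*49 = -21 - 49 = -70)
380 - U((-3 - 5)²) = 380 - 1*(-70) = 380 + 70 = 450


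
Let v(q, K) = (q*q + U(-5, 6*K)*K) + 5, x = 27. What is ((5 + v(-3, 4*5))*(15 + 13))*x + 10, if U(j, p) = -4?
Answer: -46106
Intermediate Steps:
v(q, K) = 5 + q² - 4*K (v(q, K) = (q*q - 4*K) + 5 = (q² - 4*K) + 5 = 5 + q² - 4*K)
((5 + v(-3, 4*5))*(15 + 13))*x + 10 = ((5 + (5 + (-3)² - 16*5))*(15 + 13))*27 + 10 = ((5 + (5 + 9 - 4*20))*28)*27 + 10 = ((5 + (5 + 9 - 80))*28)*27 + 10 = ((5 - 66)*28)*27 + 10 = -61*28*27 + 10 = -1708*27 + 10 = -46116 + 10 = -46106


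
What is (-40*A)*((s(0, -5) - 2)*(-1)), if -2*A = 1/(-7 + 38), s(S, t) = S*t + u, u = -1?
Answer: 60/31 ≈ 1.9355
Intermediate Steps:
s(S, t) = -1 + S*t (s(S, t) = S*t - 1 = -1 + S*t)
A = -1/62 (A = -1/(2*(-7 + 38)) = -1/2/31 = -1/2*1/31 = -1/62 ≈ -0.016129)
(-40*A)*((s(0, -5) - 2)*(-1)) = (-40*(-1/62))*(((-1 + 0*(-5)) - 2)*(-1)) = 20*(((-1 + 0) - 2)*(-1))/31 = 20*((-1 - 2)*(-1))/31 = 20*(-3*(-1))/31 = (20/31)*3 = 60/31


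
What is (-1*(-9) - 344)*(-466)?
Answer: 156110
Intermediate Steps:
(-1*(-9) - 344)*(-466) = (9 - 344)*(-466) = -335*(-466) = 156110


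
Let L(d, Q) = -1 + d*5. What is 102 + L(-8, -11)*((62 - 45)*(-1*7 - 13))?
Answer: 14042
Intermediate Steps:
L(d, Q) = -1 + 5*d
102 + L(-8, -11)*((62 - 45)*(-1*7 - 13)) = 102 + (-1 + 5*(-8))*((62 - 45)*(-1*7 - 13)) = 102 + (-1 - 40)*(17*(-7 - 13)) = 102 - 697*(-20) = 102 - 41*(-340) = 102 + 13940 = 14042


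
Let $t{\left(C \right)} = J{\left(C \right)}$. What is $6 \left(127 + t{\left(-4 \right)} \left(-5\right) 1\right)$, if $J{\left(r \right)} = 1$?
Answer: $732$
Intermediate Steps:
$t{\left(C \right)} = 1$
$6 \left(127 + t{\left(-4 \right)} \left(-5\right) 1\right) = 6 \left(127 + 1 \left(-5\right) 1\right) = 6 \left(127 - 5\right) = 6 \cdot 122 = 732$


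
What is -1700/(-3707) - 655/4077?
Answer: 4502815/15113439 ≈ 0.29793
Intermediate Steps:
-1700/(-3707) - 655/4077 = -1700*(-1/3707) - 655*1/4077 = 1700/3707 - 655/4077 = 4502815/15113439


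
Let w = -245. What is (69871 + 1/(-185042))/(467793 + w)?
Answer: 72229439/483329704 ≈ 0.14944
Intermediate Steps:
(69871 + 1/(-185042))/(467793 + w) = (69871 + 1/(-185042))/(467793 - 245) = (69871 - 1/185042)/467548 = (12929069581/185042)*(1/467548) = 72229439/483329704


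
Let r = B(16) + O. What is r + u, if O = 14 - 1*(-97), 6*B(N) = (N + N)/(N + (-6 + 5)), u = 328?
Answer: 19771/45 ≈ 439.36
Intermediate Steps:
B(N) = N/(3*(-1 + N)) (B(N) = ((N + N)/(N + (-6 + 5)))/6 = ((2*N)/(N - 1))/6 = ((2*N)/(-1 + N))/6 = (2*N/(-1 + N))/6 = N/(3*(-1 + N)))
O = 111 (O = 14 + 97 = 111)
r = 5011/45 (r = (⅓)*16/(-1 + 16) + 111 = (⅓)*16/15 + 111 = (⅓)*16*(1/15) + 111 = 16/45 + 111 = 5011/45 ≈ 111.36)
r + u = 5011/45 + 328 = 19771/45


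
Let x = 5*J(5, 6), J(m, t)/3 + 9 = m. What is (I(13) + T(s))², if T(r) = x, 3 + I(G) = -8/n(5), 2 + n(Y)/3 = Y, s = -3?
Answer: 330625/81 ≈ 4081.8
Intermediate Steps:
J(m, t) = -27 + 3*m
n(Y) = -6 + 3*Y
I(G) = -35/9 (I(G) = -3 - 8/(-6 + 3*5) = -3 - 8/(-6 + 15) = -3 - 8/9 = -35/9)
x = -60 (x = 5*(-27 + 3*5) = 5*(-27 + 15) = 5*(-12) = -60)
T(r) = -60
(I(13) + T(s))² = (-35/9 - 60)² = (-575/9)² = 330625/81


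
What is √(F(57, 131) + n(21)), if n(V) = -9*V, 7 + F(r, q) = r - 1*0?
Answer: I*√139 ≈ 11.79*I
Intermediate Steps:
F(r, q) = -7 + r (F(r, q) = -7 + (r - 1*0) = -7 + (r + 0) = -7 + r)
√(F(57, 131) + n(21)) = √((-7 + 57) - 9*21) = √(50 - 189) = √(-139) = I*√139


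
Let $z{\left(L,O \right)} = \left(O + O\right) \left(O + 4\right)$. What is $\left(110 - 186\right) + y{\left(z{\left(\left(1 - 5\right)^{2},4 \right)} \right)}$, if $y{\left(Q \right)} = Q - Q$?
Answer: $-76$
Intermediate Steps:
$z{\left(L,O \right)} = 2 O \left(4 + O\right)$
$y{\left(Q \right)} = 0$
$\left(110 - 186\right) + y{\left(z{\left(\left(1 - 5\right)^{2},4 \right)} \right)} = \left(110 - 186\right) + 0 = -76 + 0 = -76$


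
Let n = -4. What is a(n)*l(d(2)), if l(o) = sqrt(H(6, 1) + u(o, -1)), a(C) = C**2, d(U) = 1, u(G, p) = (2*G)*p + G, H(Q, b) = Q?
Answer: 16*sqrt(5) ≈ 35.777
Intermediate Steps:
u(G, p) = G + 2*G*p (u(G, p) = 2*G*p + G = G + 2*G*p)
l(o) = sqrt(6 - o) (l(o) = sqrt(6 + o*(1 + 2*(-1))) = sqrt(6 + o*(1 - 2)) = sqrt(6 + o*(-1)) = sqrt(6 - o))
a(n)*l(d(2)) = (-4)**2*sqrt(6 - 1*1) = 16*sqrt(6 - 1) = 16*sqrt(5)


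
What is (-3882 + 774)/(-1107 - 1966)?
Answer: 444/439 ≈ 1.0114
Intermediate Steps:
(-3882 + 774)/(-1107 - 1966) = -3108/(-3073) = -3108*(-1/3073) = 444/439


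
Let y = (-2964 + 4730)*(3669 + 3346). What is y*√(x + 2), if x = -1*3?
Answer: 12388490*I ≈ 1.2388e+7*I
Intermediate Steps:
x = -3
y = 12388490 (y = 1766*7015 = 12388490)
y*√(x + 2) = 12388490*√(-3 + 2) = 12388490*√(-1) = 12388490*I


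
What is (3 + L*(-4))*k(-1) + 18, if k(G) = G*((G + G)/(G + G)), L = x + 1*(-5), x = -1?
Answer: -9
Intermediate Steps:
L = -6 (L = -1 + 1*(-5) = -1 - 5 = -6)
k(G) = G (k(G) = G*((2*G)/((2*G))) = G*((2*G)*(1/(2*G))) = G*1 = G)
(3 + L*(-4))*k(-1) + 18 = (3 - 6*(-4))*(-1) + 18 = (3 + 24)*(-1) + 18 = 27*(-1) + 18 = -27 + 18 = -9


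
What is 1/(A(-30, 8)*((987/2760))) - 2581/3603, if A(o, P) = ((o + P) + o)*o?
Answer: -3670438/5136677 ≈ -0.71455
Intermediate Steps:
A(o, P) = o*(P + 2*o) (A(o, P) = ((P + o) + o)*o = (P + 2*o)*o = o*(P + 2*o))
1/(A(-30, 8)*((987/2760))) - 2581/3603 = 1/(((-30*(8 + 2*(-30))))*((987/2760))) - 2581/3603 = 1/(((-30*(8 - 60)))*((987*(1/2760)))) - 2581*1/3603 = 1/(((-30*(-52)))*(329/920)) - 2581/3603 = (920/329)/1560 - 2581/3603 = (1/1560)*(920/329) - 2581/3603 = 23/12831 - 2581/3603 = -3670438/5136677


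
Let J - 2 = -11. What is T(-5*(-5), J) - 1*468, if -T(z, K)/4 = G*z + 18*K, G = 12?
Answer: -1020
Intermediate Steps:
J = -9 (J = 2 - 11 = -9)
T(z, K) = -72*K - 48*z (T(z, K) = -4*(12*z + 18*K) = -72*K - 48*z)
T(-5*(-5), J) - 1*468 = (-72*(-9) - (-240)*(-5)) - 1*468 = (648 - 48*25) - 468 = (648 - 1200) - 468 = -552 - 468 = -1020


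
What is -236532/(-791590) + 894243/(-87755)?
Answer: -68711695071/6946598045 ≈ -9.8914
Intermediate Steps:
-236532/(-791590) + 894243/(-87755) = -236532*(-1/791590) + 894243*(-1/87755) = 118266/395795 - 894243/87755 = -68711695071/6946598045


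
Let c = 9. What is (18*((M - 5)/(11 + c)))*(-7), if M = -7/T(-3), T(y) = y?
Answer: 84/5 ≈ 16.800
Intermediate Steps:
M = 7/3 (M = -7/(-3) = -7*(-⅓) = 7/3 ≈ 2.3333)
(18*((M - 5)/(11 + c)))*(-7) = (18*((7/3 - 5)/(11 + 9)))*(-7) = (18*(-8/3/20))*(-7) = (18*(-8/3*1/20))*(-7) = (18*(-2/15))*(-7) = -12/5*(-7) = 84/5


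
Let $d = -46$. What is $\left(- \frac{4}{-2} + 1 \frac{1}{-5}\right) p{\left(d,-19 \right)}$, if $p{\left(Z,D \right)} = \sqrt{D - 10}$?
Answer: $\frac{9 i \sqrt{29}}{5} \approx 9.6933 i$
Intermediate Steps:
$p{\left(Z,D \right)} = \sqrt{-10 + D}$
$\left(- \frac{4}{-2} + 1 \frac{1}{-5}\right) p{\left(d,-19 \right)} = \left(- \frac{4}{-2} + 1 \frac{1}{-5}\right) \sqrt{-10 - 19} = \left(\left(-4\right) \left(- \frac{1}{2}\right) + 1 \left(- \frac{1}{5}\right)\right) \sqrt{-29} = \left(2 - \frac{1}{5}\right) i \sqrt{29} = \frac{9 i \sqrt{29}}{5}$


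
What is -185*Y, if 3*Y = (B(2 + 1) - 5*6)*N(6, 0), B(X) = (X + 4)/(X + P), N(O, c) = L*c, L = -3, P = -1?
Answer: 0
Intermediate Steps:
N(O, c) = -3*c
B(X) = (4 + X)/(-1 + X) (B(X) = (X + 4)/(X - 1) = (4 + X)/(-1 + X))
Y = 0 (Y = (((4 + (2 + 1))/(-1 + (2 + 1)) - 5*6)*(-3*0))/3 = (((4 + 3)/(-1 + 3) - 30)*0)/3 = ((7/2 - 30)*0)/3 = (-53/2*0)/3 = (1/3)*0 = 0)
-185*Y = -185*0 = 0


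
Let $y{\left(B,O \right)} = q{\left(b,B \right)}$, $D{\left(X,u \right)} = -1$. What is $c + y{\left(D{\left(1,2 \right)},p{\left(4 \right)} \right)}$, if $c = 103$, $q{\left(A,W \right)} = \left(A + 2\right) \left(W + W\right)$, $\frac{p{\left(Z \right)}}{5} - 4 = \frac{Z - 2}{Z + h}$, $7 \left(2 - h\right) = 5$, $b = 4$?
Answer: $91$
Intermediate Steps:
$h = \frac{9}{7}$ ($h = 2 - \frac{5}{7} = \frac{9}{7} \approx 1.2857$)
$p{\left(Z \right)} = 20 + \frac{5 \left(-2 + Z\right)}{\frac{9}{7} + Z}$ ($p{\left(Z \right)} = 20 + 5 \frac{Z - 2}{Z + \frac{9}{7}} = 20 + 5 \frac{-2 + Z}{\frac{9}{7} + Z} = 20 + \frac{5 \left(-2 + Z\right)}{\frac{9}{7} + Z}$)
$q{\left(A,W \right)} = 2 W \left(2 + A\right)$ ($q{\left(A,W \right)} = \left(2 + A\right) 2 W = 2 W \left(2 + A\right)$)
$y{\left(B,O \right)} = 12 B$ ($y{\left(B,O \right)} = 2 B \left(2 + 4\right) = 2 B 6 = 12 B$)
$c + y{\left(D{\left(1,2 \right)},p{\left(4 \right)} \right)} = 103 + 12 \left(-1\right) = 103 - 12 = 91$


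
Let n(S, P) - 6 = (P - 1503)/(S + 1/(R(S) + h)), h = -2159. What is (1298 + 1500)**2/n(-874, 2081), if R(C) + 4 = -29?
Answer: 7499246581218/5113939 ≈ 1.4664e+6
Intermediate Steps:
R(C) = -33 (R(C) = -4 - 29 = -33)
n(S, P) = 6 + (-1503 + P)/(-1/2192 + S) (n(S, P) = 6 + (P - 1503)/(S + 1/(-33 - 2159)) = 6 + (-1503 + P)/(S + 1/(-2192)) = 6 + (-1503 + P)/(S - 1/2192) = 6 + (-1503 + P)/(-1/2192 + S))
(1298 + 1500)**2/n(-874, 2081) = (1298 + 1500)**2/((2*(1647291 - 6576*(-874) - 1096*2081)/(1 - 2192*(-874)))) = 2798**2/((2*(1647291 + 5747424 - 2280776)/(1 + 1915808))) = 7828804/((2*5113939/1915809)) = 7828804/((2*(1/1915809)*5113939)) = 7828804/(10227878/1915809) = 7828804*(1915809/10227878) = 7499246581218/5113939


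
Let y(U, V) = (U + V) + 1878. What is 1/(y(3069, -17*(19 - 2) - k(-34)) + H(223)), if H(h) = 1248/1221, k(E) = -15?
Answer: 407/1902327 ≈ 0.00021395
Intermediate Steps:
y(U, V) = 1878 + U + V
H(h) = 416/407 (H(h) = 1248*(1/1221) = 416/407)
1/(y(3069, -17*(19 - 2) - k(-34)) + H(223)) = 1/((1878 + 3069 + (-17*(19 - 2) - 1*(-15))) + 416/407) = 1/((1878 + 3069 + (-17*17 + 15)) + 416/407) = 1/((1878 + 3069 + (-289 + 15)) + 416/407) = 1/((1878 + 3069 - 274) + 416/407) = 1/(4673 + 416/407) = 1/(1902327/407) = 407/1902327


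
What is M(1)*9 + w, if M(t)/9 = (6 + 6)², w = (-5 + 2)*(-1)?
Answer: 11667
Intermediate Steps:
w = 3 (w = -3*(-1) = 3)
M(t) = 1296 (M(t) = 9*(6 + 6)² = 9*12² = 9*144 = 1296)
M(1)*9 + w = 1296*9 + 3 = 11664 + 3 = 11667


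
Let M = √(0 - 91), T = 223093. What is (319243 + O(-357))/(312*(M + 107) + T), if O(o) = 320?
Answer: 6304658427/5060716141 - 7669512*I*√91/5060716141 ≈ 1.2458 - 0.014457*I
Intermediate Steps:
M = I*√91 (M = √(-91) = I*√91 ≈ 9.5394*I)
(319243 + O(-357))/(312*(M + 107) + T) = (319243 + 320)/(312*(I*√91 + 107) + 223093) = 319563/(312*(107 + I*√91) + 223093) = 319563/((33384 + 312*I*√91) + 223093) = 319563/(256477 + 312*I*√91)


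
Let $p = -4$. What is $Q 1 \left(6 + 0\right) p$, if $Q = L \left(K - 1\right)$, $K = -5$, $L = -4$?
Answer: $-576$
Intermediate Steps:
$Q = 24$ ($Q = - 4 \left(-5 - 1\right) = \left(-4\right) \left(-6\right) = 24$)
$Q 1 \left(6 + 0\right) p = 24 \cdot 1 \left(6 + 0\right) \left(-4\right) = 24 \cdot 6 \left(-4\right) = 24 \left(-24\right) = -576$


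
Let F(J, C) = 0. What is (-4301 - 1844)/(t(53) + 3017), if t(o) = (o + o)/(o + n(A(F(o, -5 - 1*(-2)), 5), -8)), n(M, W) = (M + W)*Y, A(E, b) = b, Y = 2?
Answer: -57763/28381 ≈ -2.0353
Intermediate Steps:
n(M, W) = 2*M + 2*W (n(M, W) = (M + W)*2 = 2*M + 2*W)
t(o) = 2*o/(-6 + o) (t(o) = (o + o)/(o + (2*5 + 2*(-8))) = (2*o)/(o + (10 - 16)) = (2*o)/(o - 6) = (2*o)/(-6 + o) = 2*o/(-6 + o))
(-4301 - 1844)/(t(53) + 3017) = (-4301 - 1844)/(2*53/(-6 + 53) + 3017) = -6145/(2*53/47 + 3017) = -6145/(2*53*(1/47) + 3017) = -6145/(106/47 + 3017) = -6145/141905/47 = -6145*47/141905 = -57763/28381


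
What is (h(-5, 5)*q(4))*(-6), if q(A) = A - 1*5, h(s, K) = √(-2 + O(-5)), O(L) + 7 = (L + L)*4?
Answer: 42*I ≈ 42.0*I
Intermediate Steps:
O(L) = -7 + 8*L (O(L) = -7 + (L + L)*4 = -7 + (2*L)*4 = -7 + 8*L)
h(s, K) = 7*I (h(s, K) = √(-2 + (-7 + 8*(-5))) = √(-2 + (-7 - 40)) = √(-2 - 47) = √(-49) = 7*I)
q(A) = -5 + A (q(A) = A - 5 = -5 + A)
(h(-5, 5)*q(4))*(-6) = ((7*I)*(-5 + 4))*(-6) = ((7*I)*(-1))*(-6) = -7*I*(-6) = 42*I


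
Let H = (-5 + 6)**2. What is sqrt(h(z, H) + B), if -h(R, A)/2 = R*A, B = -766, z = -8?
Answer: 5*I*sqrt(30) ≈ 27.386*I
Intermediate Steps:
H = 1 (H = 1**2 = 1)
h(R, A) = -2*A*R (h(R, A) = -2*R*A = -2*A*R)
sqrt(h(z, H) + B) = sqrt(-2*1*(-8) - 766) = sqrt(16 - 766) = sqrt(-750) = 5*I*sqrt(30)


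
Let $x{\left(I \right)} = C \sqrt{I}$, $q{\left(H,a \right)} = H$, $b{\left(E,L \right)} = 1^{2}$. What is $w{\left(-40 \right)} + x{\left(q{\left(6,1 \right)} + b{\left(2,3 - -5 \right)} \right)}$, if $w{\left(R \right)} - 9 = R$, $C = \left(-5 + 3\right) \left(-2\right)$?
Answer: $-31 + 4 \sqrt{7} \approx -20.417$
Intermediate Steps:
$b{\left(E,L \right)} = 1$
$C = 4$ ($C = \left(-2\right) \left(-2\right) = 4$)
$w{\left(R \right)} = 9 + R$
$x{\left(I \right)} = 4 \sqrt{I}$
$w{\left(-40 \right)} + x{\left(q{\left(6,1 \right)} + b{\left(2,3 - -5 \right)} \right)} = \left(9 - 40\right) + 4 \sqrt{6 + 1} = -31 + 4 \sqrt{7}$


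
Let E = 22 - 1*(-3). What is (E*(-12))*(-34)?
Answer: 10200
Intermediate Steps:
E = 25 (E = 22 + 3 = 25)
(E*(-12))*(-34) = (25*(-12))*(-34) = -300*(-34) = 10200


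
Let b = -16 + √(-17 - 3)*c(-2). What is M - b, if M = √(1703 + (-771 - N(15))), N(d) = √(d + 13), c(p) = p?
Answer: 16 + √(932 - 2*√7) + 4*I*√5 ≈ 46.442 + 8.9443*I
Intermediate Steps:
N(d) = √(13 + d)
M = √(932 - 2*√7) (M = √(1703 + (-771 - √(13 + 15))) = √(1703 + (-771 - √28)) = √(1703 + (-771 - 2*√7)) = √(932 - 2*√7) ≈ 30.442)
b = -16 - 4*I*√5 (b = -16 + √(-17 - 3)*(-2) = -16 + √(-20)*(-2) = -16 + (2*I*√5)*(-2) = -16 - 4*I*√5 ≈ -16.0 - 8.9443*I)
M - b = √(932 - 2*√7) - (-16 - 4*I*√5) = √(932 - 2*√7) + (16 + 4*I*√5) = 16 + √(932 - 2*√7) + 4*I*√5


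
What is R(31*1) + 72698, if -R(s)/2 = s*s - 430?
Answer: 71636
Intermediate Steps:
R(s) = 860 - 2*s² (R(s) = -2*(s*s - 430) = -2*(s² - 430) = -2*(-430 + s²) = 860 - 2*s²)
R(31*1) + 72698 = (860 - 2*(31*1)²) + 72698 = (860 - 2*31²) + 72698 = (860 - 2*961) + 72698 = (860 - 1922) + 72698 = -1062 + 72698 = 71636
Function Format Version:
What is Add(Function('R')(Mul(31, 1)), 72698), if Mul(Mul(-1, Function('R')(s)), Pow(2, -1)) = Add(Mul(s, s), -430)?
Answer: 71636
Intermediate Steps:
Function('R')(s) = Add(860, Mul(-2, Pow(s, 2))) (Function('R')(s) = Mul(-2, Add(Mul(s, s), -430)) = Mul(-2, Add(Pow(s, 2), -430)) = Mul(-2, Add(-430, Pow(s, 2))) = Add(860, Mul(-2, Pow(s, 2))))
Add(Function('R')(Mul(31, 1)), 72698) = Add(Add(860, Mul(-2, Pow(Mul(31, 1), 2))), 72698) = Add(Add(860, Mul(-2, Pow(31, 2))), 72698) = Add(Add(860, Mul(-2, 961)), 72698) = Add(Add(860, -1922), 72698) = Add(-1062, 72698) = 71636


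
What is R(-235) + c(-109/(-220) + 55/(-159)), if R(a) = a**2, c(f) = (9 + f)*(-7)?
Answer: 1929530143/34980 ≈ 55161.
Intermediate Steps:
c(f) = -63 - 7*f
R(-235) + c(-109/(-220) + 55/(-159)) = (-235)**2 + (-63 - 7*(-109/(-220) + 55/(-159))) = 55225 + (-63 - 7*(-109*(-1/220) + 55*(-1/159))) = 55225 + (-63 - 7*(109/220 - 55/159)) = 55225 + (-63 - 7*5231/34980) = 55225 + (-63 - 36617/34980) = 55225 - 2240357/34980 = 1929530143/34980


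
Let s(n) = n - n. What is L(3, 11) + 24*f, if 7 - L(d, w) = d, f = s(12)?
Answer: 4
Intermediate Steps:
s(n) = 0
f = 0
L(d, w) = 7 - d
L(3, 11) + 24*f = (7 - 1*3) + 24*0 = (7 - 3) + 0 = 4 + 0 = 4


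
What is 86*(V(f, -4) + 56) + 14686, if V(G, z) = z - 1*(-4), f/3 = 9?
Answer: 19502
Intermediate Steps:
f = 27 (f = 3*9 = 27)
V(G, z) = 4 + z (V(G, z) = z + 4 = 4 + z)
86*(V(f, -4) + 56) + 14686 = 86*((4 - 4) + 56) + 14686 = 86*(0 + 56) + 14686 = 86*56 + 14686 = 4816 + 14686 = 19502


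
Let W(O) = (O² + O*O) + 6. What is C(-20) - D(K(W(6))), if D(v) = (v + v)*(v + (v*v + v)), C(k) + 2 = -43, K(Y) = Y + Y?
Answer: -7690221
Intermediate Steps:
W(O) = 6 + 2*O² (W(O) = (O² + O²) + 6 = 2*O² + 6 = 6 + 2*O²)
K(Y) = 2*Y
C(k) = -45 (C(k) = -2 - 43 = -45)
D(v) = 2*v*(v² + 2*v) (D(v) = (2*v)*(v + (v² + v)) = (2*v)*(v + (v + v²)) = (2*v)*(v² + 2*v) = 2*v*(v² + 2*v))
C(-20) - D(K(W(6))) = -45 - 2*(2*(6 + 2*6²))²*(2 + 2*(6 + 2*6²)) = -45 - 2*(2*(6 + 2*36))²*(2 + 2*(6 + 2*36)) = -45 - 2*(2*(6 + 72))²*(2 + 2*(6 + 72)) = -45 - 2*(2*78)²*(2 + 2*78) = -45 - 2*156²*(2 + 156) = -45 - 2*24336*158 = -45 - 1*7690176 = -45 - 7690176 = -7690221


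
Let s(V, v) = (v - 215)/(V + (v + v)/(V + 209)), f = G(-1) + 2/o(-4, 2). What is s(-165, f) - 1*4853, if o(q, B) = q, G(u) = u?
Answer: -35237813/7263 ≈ -4851.7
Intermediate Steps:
f = -3/2 (f = -1 + 2/(-4) = -1 - ¼*2 = -1 - ½ = -3/2 ≈ -1.5000)
s(V, v) = (-215 + v)/(V + 2*v/(209 + V)) (s(V, v) = (-215 + v)/(V + (2*v)/(209 + V)) = (-215 + v)/(V + 2*v/(209 + V)))
s(-165, f) - 1*4853 = (-44935 - 215*(-165) + 209*(-3/2) - 165*(-3/2))/((-165)² + 2*(-3/2) + 209*(-165)) - 1*4853 = (-44935 + 35475 - 627/2 + 495/2)/(27225 - 3 - 34485) - 4853 = -9526/(-7263) - 4853 = -1/7263*(-9526) - 4853 = 9526/7263 - 4853 = -35237813/7263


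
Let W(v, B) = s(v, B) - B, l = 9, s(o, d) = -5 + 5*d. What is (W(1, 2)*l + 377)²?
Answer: 163216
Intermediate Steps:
W(v, B) = -5 + 4*B (W(v, B) = (-5 + 5*B) - B = -5 + 4*B)
(W(1, 2)*l + 377)² = ((-5 + 4*2)*9 + 377)² = ((-5 + 8)*9 + 377)² = (3*9 + 377)² = (27 + 377)² = 404² = 163216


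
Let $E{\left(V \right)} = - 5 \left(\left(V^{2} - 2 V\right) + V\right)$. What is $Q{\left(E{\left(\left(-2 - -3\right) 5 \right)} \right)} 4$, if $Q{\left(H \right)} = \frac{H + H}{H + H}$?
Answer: $4$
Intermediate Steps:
$E{\left(V \right)} = - 5 V^{2} + 5 V$ ($E{\left(V \right)} = - 5 \left(V^{2} - V\right) = - 5 V^{2} + 5 V$)
$Q{\left(H \right)} = 1$ ($Q{\left(H \right)} = \frac{2 H}{2 H} = 2 H \frac{1}{2 H} = 1$)
$Q{\left(E{\left(\left(-2 - -3\right) 5 \right)} \right)} 4 = 1 \cdot 4 = 4$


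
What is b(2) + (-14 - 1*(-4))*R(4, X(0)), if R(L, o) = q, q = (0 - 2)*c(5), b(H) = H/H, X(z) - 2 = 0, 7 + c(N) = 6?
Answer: -19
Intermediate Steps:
c(N) = -1 (c(N) = -7 + 6 = -1)
X(z) = 2 (X(z) = 2 + 0 = 2)
b(H) = 1
q = 2 (q = (0 - 2)*(-1) = -2*(-1) = 2)
R(L, o) = 2
b(2) + (-14 - 1*(-4))*R(4, X(0)) = 1 + (-14 - 1*(-4))*2 = 1 + (-14 + 4)*2 = 1 - 10*2 = 1 - 20 = -19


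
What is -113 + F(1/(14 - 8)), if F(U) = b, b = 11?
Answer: -102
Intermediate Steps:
F(U) = 11
-113 + F(1/(14 - 8)) = -113 + 11 = -102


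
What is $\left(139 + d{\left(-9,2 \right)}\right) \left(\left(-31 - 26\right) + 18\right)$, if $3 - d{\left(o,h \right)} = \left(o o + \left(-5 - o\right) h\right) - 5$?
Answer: $-2262$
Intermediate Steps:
$d{\left(o,h \right)} = 8 - o^{2} - h \left(-5 - o\right)$ ($d{\left(o,h \right)} = 3 - \left(\left(o o + \left(-5 - o\right) h\right) - 5\right) = 3 - \left(\left(o^{2} + h \left(-5 - o\right)\right) - 5\right) = 3 - \left(-5 + o^{2} + h \left(-5 - o\right)\right) = 8 - o^{2} - h \left(-5 - o\right)$)
$\left(139 + d{\left(-9,2 \right)}\right) \left(\left(-31 - 26\right) + 18\right) = \left(139 + \left(8 - \left(-9\right)^{2} + 5 \cdot 2 + 2 \left(-9\right)\right)\right) \left(\left(-31 - 26\right) + 18\right) = \left(139 + \left(8 - 81 + 10 - 18\right)\right) \left(-57 + 18\right) = \left(139 + \left(8 - 81 + 10 - 18\right)\right) \left(-39\right) = \left(139 - 81\right) \left(-39\right) = 58 \left(-39\right) = -2262$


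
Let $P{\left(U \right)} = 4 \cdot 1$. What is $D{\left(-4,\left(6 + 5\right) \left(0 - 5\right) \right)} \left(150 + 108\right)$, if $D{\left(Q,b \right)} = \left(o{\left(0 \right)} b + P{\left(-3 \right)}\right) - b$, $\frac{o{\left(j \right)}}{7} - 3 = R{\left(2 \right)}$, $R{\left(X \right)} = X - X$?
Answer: $-282768$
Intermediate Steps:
$R{\left(X \right)} = 0$
$P{\left(U \right)} = 4$
$o{\left(j \right)} = 21$ ($o{\left(j \right)} = 21 + 7 \cdot 0 = 21 + 0 = 21$)
$D{\left(Q,b \right)} = 4 + 20 b$ ($D{\left(Q,b \right)} = \left(21 b + 4\right) - b = \left(4 + 21 b\right) - b = 4 + 20 b$)
$D{\left(-4,\left(6 + 5\right) \left(0 - 5\right) \right)} \left(150 + 108\right) = \left(4 + 20 \left(6 + 5\right) \left(0 - 5\right)\right) \left(150 + 108\right) = \left(4 + 20 \cdot 11 \left(-5\right)\right) 258 = \left(4 + 20 \left(-55\right)\right) 258 = \left(4 - 1100\right) 258 = \left(-1096\right) 258 = -282768$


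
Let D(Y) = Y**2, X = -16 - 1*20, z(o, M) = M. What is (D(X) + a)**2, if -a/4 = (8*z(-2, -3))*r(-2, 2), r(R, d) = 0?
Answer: 1679616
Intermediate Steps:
a = 0 (a = -4*8*(-3)*0 = -(-96)*0 = -4*0 = 0)
X = -36 (X = -16 - 20 = -36)
(D(X) + a)**2 = ((-36)**2 + 0)**2 = (1296 + 0)**2 = 1296**2 = 1679616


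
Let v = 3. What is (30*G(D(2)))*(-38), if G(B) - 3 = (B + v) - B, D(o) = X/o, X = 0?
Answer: -6840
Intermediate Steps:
D(o) = 0 (D(o) = 0/o = 0)
G(B) = 6 (G(B) = 3 + ((B + 3) - B) = 3 + ((3 + B) - B) = 3 + 3 = 6)
(30*G(D(2)))*(-38) = (30*6)*(-38) = 180*(-38) = -6840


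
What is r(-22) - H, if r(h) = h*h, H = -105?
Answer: 589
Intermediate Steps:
r(h) = h²
r(-22) - H = (-22)² - 1*(-105) = 484 + 105 = 589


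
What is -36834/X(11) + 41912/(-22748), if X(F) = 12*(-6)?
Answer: 34786757/68244 ≈ 509.74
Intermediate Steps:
X(F) = -72
-36834/X(11) + 41912/(-22748) = -36834/(-72) + 41912/(-22748) = -36834*(-1/72) + 41912*(-1/22748) = 6139/12 - 10478/5687 = 34786757/68244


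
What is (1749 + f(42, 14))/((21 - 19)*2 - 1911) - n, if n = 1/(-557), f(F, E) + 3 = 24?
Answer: -983983/1062199 ≈ -0.92636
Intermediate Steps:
f(F, E) = 21 (f(F, E) = -3 + 24 = 21)
n = -1/557 ≈ -0.0017953
(1749 + f(42, 14))/((21 - 19)*2 - 1911) - n = (1749 + 21)/((21 - 19)*2 - 1911) - 1*(-1/557) = 1770/(2*2 - 1911) + 1/557 = 1770/(4 - 1911) + 1/557 = 1770/(-1907) + 1/557 = 1770*(-1/1907) + 1/557 = -1770/1907 + 1/557 = -983983/1062199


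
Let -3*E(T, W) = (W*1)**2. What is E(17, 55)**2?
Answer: 9150625/9 ≈ 1.0167e+6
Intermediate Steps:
E(T, W) = -W**2/3
E(17, 55)**2 = (-1/3*55**2)**2 = (-1/3*3025)**2 = (-3025/3)**2 = 9150625/9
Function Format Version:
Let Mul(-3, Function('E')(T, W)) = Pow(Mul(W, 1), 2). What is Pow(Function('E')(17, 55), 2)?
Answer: Rational(9150625, 9) ≈ 1.0167e+6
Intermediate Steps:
Function('E')(T, W) = Mul(Rational(-1, 3), Pow(W, 2)) (Function('E')(T, W) = Mul(Rational(-1, 3), Pow(Mul(W, 1), 2)) = Mul(Rational(-1, 3), Pow(W, 2)))
Pow(Function('E')(17, 55), 2) = Pow(Mul(Rational(-1, 3), Pow(55, 2)), 2) = Pow(Mul(Rational(-1, 3), 3025), 2) = Pow(Rational(-3025, 3), 2) = Rational(9150625, 9)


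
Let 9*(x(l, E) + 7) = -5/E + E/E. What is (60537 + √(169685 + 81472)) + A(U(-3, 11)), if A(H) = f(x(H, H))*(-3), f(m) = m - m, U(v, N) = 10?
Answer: 60537 + √251157 ≈ 61038.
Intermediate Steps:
x(l, E) = -62/9 - 5/(9*E) (x(l, E) = -7 + (-5/E + E/E)/9 = -7 + (-5/E + 1)/9 = -7 + (1 - 5/E)/9 = -7 + (⅑ - 5/(9*E)) = -62/9 - 5/(9*E))
f(m) = 0
A(H) = 0 (A(H) = 0*(-3) = 0)
(60537 + √(169685 + 81472)) + A(U(-3, 11)) = (60537 + √(169685 + 81472)) + 0 = (60537 + √251157) + 0 = 60537 + √251157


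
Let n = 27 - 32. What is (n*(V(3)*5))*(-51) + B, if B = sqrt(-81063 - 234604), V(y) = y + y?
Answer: 7650 + I*sqrt(315667) ≈ 7650.0 + 561.84*I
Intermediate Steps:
V(y) = 2*y
n = -5
B = I*sqrt(315667) (B = sqrt(-315667) = I*sqrt(315667) ≈ 561.84*I)
(n*(V(3)*5))*(-51) + B = -5*2*3*5*(-51) + I*sqrt(315667) = -30*5*(-51) + I*sqrt(315667) = -5*30*(-51) + I*sqrt(315667) = -150*(-51) + I*sqrt(315667) = 7650 + I*sqrt(315667)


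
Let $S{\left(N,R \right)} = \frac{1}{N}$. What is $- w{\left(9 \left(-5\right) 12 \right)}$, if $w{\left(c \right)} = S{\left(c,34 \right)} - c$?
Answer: $- \frac{291599}{540} \approx -540.0$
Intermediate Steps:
$w{\left(c \right)} = \frac{1}{c} - c$
$- w{\left(9 \left(-5\right) 12 \right)} = - (\frac{1}{9 \left(-5\right) 12} - 9 \left(-5\right) 12) = - (\frac{1}{\left(-45\right) 12} - \left(-45\right) 12) = - (\frac{1}{-540} - -540) = - (- \frac{1}{540} + 540) = \left(-1\right) \frac{291599}{540} = - \frac{291599}{540}$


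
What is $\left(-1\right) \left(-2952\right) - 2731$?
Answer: $221$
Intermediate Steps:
$\left(-1\right) \left(-2952\right) - 2731 = 2952 - 2731 = 221$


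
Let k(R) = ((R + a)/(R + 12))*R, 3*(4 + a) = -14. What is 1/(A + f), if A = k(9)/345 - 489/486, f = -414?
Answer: -130410/54120901 ≈ -0.0024096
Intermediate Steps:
a = -26/3 (a = -4 + (⅓)*(-14) = -4 - 14/3 = -26/3 ≈ -8.6667)
k(R) = R*(-26/3 + R)/(12 + R) (k(R) = ((R - 26/3)/(R + 12))*R = ((-26/3 + R)/(12 + R))*R = R*(-26/3 + R)/(12 + R))
A = -131161/130410 (A = ((⅓)*9*(-26 + 3*9)/(12 + 9))/345 - 489/486 = ((⅓)*9*(-26 + 27)/21)*(1/345) - 489*1/486 = ((⅓)*9*(1/21)*1)*(1/345) - 163/162 = (⅐)*(1/345) - 163/162 = 1/2415 - 163/162 = -131161/130410 ≈ -1.0058)
1/(A + f) = 1/(-131161/130410 - 414) = 1/(-54120901/130410) = -130410/54120901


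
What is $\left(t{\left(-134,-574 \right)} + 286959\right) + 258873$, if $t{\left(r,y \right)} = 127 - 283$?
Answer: $545676$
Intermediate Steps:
$t{\left(r,y \right)} = -156$
$\left(t{\left(-134,-574 \right)} + 286959\right) + 258873 = \left(-156 + 286959\right) + 258873 = 286803 + 258873 = 545676$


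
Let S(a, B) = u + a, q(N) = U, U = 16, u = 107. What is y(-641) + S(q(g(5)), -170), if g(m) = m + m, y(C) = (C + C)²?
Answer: 1643647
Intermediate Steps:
y(C) = 4*C² (y(C) = (2*C)² = 4*C²)
g(m) = 2*m
q(N) = 16
S(a, B) = 107 + a
y(-641) + S(q(g(5)), -170) = 4*(-641)² + (107 + 16) = 4*410881 + 123 = 1643524 + 123 = 1643647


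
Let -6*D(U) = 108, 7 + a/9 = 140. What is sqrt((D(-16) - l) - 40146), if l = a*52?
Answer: 2*I*sqrt(25602) ≈ 320.01*I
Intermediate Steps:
a = 1197 (a = -63 + 9*140 = -63 + 1260 = 1197)
D(U) = -18 (D(U) = -1/6*108 = -18)
l = 62244 (l = 1197*52 = 62244)
sqrt((D(-16) - l) - 40146) = sqrt((-18 - 1*62244) - 40146) = sqrt((-18 - 62244) - 40146) = sqrt(-62262 - 40146) = sqrt(-102408) = 2*I*sqrt(25602)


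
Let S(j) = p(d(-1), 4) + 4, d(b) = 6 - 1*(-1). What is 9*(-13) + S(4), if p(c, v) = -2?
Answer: -115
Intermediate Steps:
d(b) = 7 (d(b) = 6 + 1 = 7)
S(j) = 2 (S(j) = -2 + 4 = 2)
9*(-13) + S(4) = 9*(-13) + 2 = -117 + 2 = -115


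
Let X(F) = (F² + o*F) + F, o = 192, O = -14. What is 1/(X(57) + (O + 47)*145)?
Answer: 1/19035 ≈ 5.2535e-5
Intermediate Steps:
X(F) = F² + 193*F (X(F) = (F² + 192*F) + F = F² + 193*F)
1/(X(57) + (O + 47)*145) = 1/(57*(193 + 57) + (-14 + 47)*145) = 1/(57*250 + 33*145) = 1/(14250 + 4785) = 1/19035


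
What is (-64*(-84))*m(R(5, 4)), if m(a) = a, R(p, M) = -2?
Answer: -10752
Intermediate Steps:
(-64*(-84))*m(R(5, 4)) = -64*(-84)*(-2) = 5376*(-2) = -10752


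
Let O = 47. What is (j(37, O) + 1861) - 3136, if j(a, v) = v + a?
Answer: -1191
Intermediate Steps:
j(a, v) = a + v
(j(37, O) + 1861) - 3136 = ((37 + 47) + 1861) - 3136 = (84 + 1861) - 3136 = 1945 - 3136 = -1191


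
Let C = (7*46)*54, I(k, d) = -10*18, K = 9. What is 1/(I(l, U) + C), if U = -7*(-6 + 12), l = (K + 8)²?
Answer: 1/17208 ≈ 5.8112e-5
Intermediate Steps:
l = 289 (l = (9 + 8)² = 17² = 289)
U = -42 (U = -7*6 = -42)
I(k, d) = -180
C = 17388 (C = 322*54 = 17388)
1/(I(l, U) + C) = 1/(-180 + 17388) = 1/17208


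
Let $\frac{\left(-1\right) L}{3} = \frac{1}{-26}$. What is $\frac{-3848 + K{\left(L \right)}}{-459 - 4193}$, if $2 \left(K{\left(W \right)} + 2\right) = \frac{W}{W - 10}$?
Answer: $\frac{1978903}{2391128} \approx 0.8276$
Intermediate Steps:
$L = \frac{3}{26}$ ($L = - \frac{3}{-26} = \left(-3\right) \left(- \frac{1}{26}\right) = \frac{3}{26} \approx 0.11538$)
$K{\left(W \right)} = -2 + \frac{W}{2 \left(-10 + W\right)}$ ($K{\left(W \right)} = -2 + \frac{W \frac{1}{W - 10}}{2} = -2 + \frac{W \frac{1}{-10 + W}}{2} = -2 + \frac{W}{2 \left(-10 + W\right)}$)
$\frac{-3848 + K{\left(L \right)}}{-459 - 4193} = \frac{-3848 + \frac{40 - \frac{9}{26}}{2 \left(-10 + \frac{3}{26}\right)}}{-459 - 4193} = \frac{-3848 + \frac{40 - \frac{9}{26}}{2 \left(- \frac{257}{26}\right)}}{-4652} = \left(-3848 + \frac{1}{2} \left(- \frac{26}{257}\right) \frac{1031}{26}\right) \left(- \frac{1}{4652}\right) = \left(-3848 - \frac{1031}{514}\right) \left(- \frac{1}{4652}\right) = \left(- \frac{1978903}{514}\right) \left(- \frac{1}{4652}\right) = \frac{1978903}{2391128}$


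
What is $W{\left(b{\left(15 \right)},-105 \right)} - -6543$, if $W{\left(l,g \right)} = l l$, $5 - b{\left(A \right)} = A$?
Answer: $6643$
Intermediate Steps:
$b{\left(A \right)} = 5 - A$
$W{\left(l,g \right)} = l^{2}$
$W{\left(b{\left(15 \right)},-105 \right)} - -6543 = \left(5 - 15\right)^{2} - -6543 = \left(5 - 15\right)^{2} + 6543 = \left(-10\right)^{2} + 6543 = 100 + 6543 = 6643$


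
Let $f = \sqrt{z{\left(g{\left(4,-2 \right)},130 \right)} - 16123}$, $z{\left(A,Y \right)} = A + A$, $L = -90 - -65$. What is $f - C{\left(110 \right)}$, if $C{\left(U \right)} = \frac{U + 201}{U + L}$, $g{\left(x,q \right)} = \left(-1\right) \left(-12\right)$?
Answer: $- \frac{311}{85} + i \sqrt{16099} \approx -3.6588 + 126.88 i$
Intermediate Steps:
$L = -25$ ($L = -90 + 65 = -25$)
$g{\left(x,q \right)} = 12$
$z{\left(A,Y \right)} = 2 A$
$C{\left(U \right)} = \frac{201 + U}{-25 + U}$ ($C{\left(U \right)} = \frac{U + 201}{U - 25} = \frac{201 + U}{-25 + U}$)
$f = i \sqrt{16099}$ ($f = \sqrt{2 \cdot 12 - 16123} = \sqrt{24 - 16123} = \sqrt{-16099} = i \sqrt{16099} \approx 126.88 i$)
$f - C{\left(110 \right)} = i \sqrt{16099} - \frac{201 + 110}{-25 + 110} = i \sqrt{16099} - \frac{1}{85} \cdot 311 = i \sqrt{16099} - \frac{311}{85} = - \frac{311}{85} + i \sqrt{16099}$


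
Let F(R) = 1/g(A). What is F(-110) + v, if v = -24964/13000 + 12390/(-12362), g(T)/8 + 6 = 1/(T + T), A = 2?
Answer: -97168547/33002125 ≈ -2.9443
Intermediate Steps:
g(T) = -48 + 4/T (g(T) = -48 + 8/(T + T) = -48 + 8/((2*T)) = -48 + 8*(1/(2*T)) = -48 + 4/T)
F(R) = -1/46 (F(R) = 1/(-48 + 4/2) = 1/(-48 + 4*(1/2)) = 1/(-48 + 2) = 1/(-46) = -1/46)
v = -8387053/2869750 (v = -24964*1/13000 + 12390*(-1/12362) = -6241/3250 - 885/883 = -8387053/2869750 ≈ -2.9226)
F(-110) + v = -1/46 - 8387053/2869750 = -97168547/33002125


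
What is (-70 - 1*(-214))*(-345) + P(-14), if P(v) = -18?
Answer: -49698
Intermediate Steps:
(-70 - 1*(-214))*(-345) + P(-14) = (-70 - 1*(-214))*(-345) - 18 = (-70 + 214)*(-345) - 18 = 144*(-345) - 18 = -49680 - 18 = -49698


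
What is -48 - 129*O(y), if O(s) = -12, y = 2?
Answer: 1500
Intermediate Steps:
-48 - 129*O(y) = -48 - 129*(-12) = -48 + 1548 = 1500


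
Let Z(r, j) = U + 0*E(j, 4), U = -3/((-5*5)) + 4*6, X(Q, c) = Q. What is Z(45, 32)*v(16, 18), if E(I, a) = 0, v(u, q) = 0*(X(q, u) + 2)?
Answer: 0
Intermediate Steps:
U = 603/25 (U = -3/(-25) + 24 = -3*(-1/25) + 24 = 3/25 + 24 = 603/25 ≈ 24.120)
v(u, q) = 0 (v(u, q) = 0*(q + 2) = 0*(2 + q) = 0)
Z(r, j) = 603/25 (Z(r, j) = 603/25 + 0*0 = 603/25 + 0 = 603/25)
Z(45, 32)*v(16, 18) = (603/25)*0 = 0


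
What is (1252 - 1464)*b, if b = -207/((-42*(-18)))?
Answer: 1219/21 ≈ 58.048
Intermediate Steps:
b = -23/84 (b = -207/756 = -207*1/756 = -23/84 ≈ -0.27381)
(1252 - 1464)*b = (1252 - 1464)*(-23/84) = -212*(-23/84) = 1219/21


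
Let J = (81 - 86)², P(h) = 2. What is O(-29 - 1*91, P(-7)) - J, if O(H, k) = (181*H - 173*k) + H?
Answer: -22211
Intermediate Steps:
O(H, k) = -173*k + 182*H (O(H, k) = (-173*k + 181*H) + H = -173*k + 182*H)
J = 25 (J = (-5)² = 25)
O(-29 - 1*91, P(-7)) - J = (-173*2 + 182*(-29 - 1*91)) - 1*25 = (-346 + 182*(-29 - 91)) - 25 = (-346 + 182*(-120)) - 25 = (-346 - 21840) - 25 = -22186 - 25 = -22211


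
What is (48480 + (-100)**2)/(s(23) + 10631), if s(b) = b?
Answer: 29240/5327 ≈ 5.4890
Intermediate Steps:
(48480 + (-100)**2)/(s(23) + 10631) = (48480 + (-100)**2)/(23 + 10631) = (48480 + 10000)/10654 = 58480*(1/10654) = 29240/5327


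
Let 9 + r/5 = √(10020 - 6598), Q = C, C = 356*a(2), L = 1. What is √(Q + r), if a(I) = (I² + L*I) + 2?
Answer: √(2803 + 5*√3422) ≈ 55.637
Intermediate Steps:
a(I) = 2 + I + I² (a(I) = (I² + 1*I) + 2 = (I² + I) + 2 = (I + I²) + 2 = 2 + I + I²)
C = 2848 (C = 356*(2 + 2 + 2²) = 356*(2 + 2 + 4) = 356*8 = 2848)
Q = 2848
r = -45 + 5*√3422 (r = -45 + 5*√(10020 - 6598) = -45 + 5*√3422 ≈ 247.49)
√(Q + r) = √(2848 + (-45 + 5*√3422)) = √(2803 + 5*√3422)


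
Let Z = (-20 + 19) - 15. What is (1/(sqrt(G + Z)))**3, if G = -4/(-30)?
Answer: 15*I*sqrt(3570)/56644 ≈ 0.015822*I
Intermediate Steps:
G = 2/15 (G = -4*(-1/30) = 2/15 ≈ 0.13333)
Z = -16 (Z = -1 - 15 = -16)
(1/(sqrt(G + Z)))**3 = (1/(sqrt(2/15 - 16)))**3 = (1/(sqrt(-238/15)))**3 = (1/(I*sqrt(3570)/15))**3 = (-I*sqrt(3570)/238)**3 = 15*I*sqrt(3570)/56644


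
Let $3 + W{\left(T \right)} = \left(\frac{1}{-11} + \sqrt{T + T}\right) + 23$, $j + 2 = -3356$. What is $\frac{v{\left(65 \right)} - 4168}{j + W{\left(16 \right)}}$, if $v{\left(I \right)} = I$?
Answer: $\frac{1657238627}{1348281089} + \frac{1985852 \sqrt{2}}{1348281089} \approx 1.2312$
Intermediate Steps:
$j = -3358$ ($j = -2 - 3356 = -3358$)
$W{\left(T \right)} = \frac{219}{11} + \sqrt{2} \sqrt{T}$ ($W{\left(T \right)} = -3 + \left(\left(\frac{1}{-11} + \sqrt{T + T}\right) + 23\right) = -3 + \left(\left(- \frac{1}{11} + \sqrt{2 T}\right) + 23\right) = -3 + \left(\left(- \frac{1}{11} + \sqrt{2} \sqrt{T}\right) + 23\right) = -3 + \left(\frac{252}{11} + \sqrt{2} \sqrt{T}\right) = \frac{219}{11} + \sqrt{2} \sqrt{T}$)
$\frac{v{\left(65 \right)} - 4168}{j + W{\left(16 \right)}} = \frac{65 - 4168}{-3358 + \left(\frac{219}{11} + \sqrt{2} \sqrt{16}\right)} = - \frac{4103}{-3358 + \left(\frac{219}{11} + \sqrt{2} \cdot 4\right)} = - \frac{4103}{-3358 + \left(\frac{219}{11} + 4 \sqrt{2}\right)} = - \frac{4103}{- \frac{36719}{11} + 4 \sqrt{2}}$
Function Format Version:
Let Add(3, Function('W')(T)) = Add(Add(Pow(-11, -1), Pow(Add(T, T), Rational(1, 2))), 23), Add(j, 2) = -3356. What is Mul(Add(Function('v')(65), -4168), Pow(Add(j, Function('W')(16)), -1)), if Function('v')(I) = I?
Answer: Add(Rational(1657238627, 1348281089), Mul(Rational(1985852, 1348281089), Pow(2, Rational(1, 2)))) ≈ 1.2312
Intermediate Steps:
j = -3358 (j = Add(-2, -3356) = -3358)
Function('W')(T) = Add(Rational(219, 11), Mul(Pow(2, Rational(1, 2)), Pow(T, Rational(1, 2)))) (Function('W')(T) = Add(-3, Add(Add(Pow(-11, -1), Pow(Add(T, T), Rational(1, 2))), 23)) = Add(-3, Add(Add(Rational(-1, 11), Pow(Mul(2, T), Rational(1, 2))), 23)) = Add(-3, Add(Add(Rational(-1, 11), Mul(Pow(2, Rational(1, 2)), Pow(T, Rational(1, 2)))), 23)) = Add(-3, Add(Rational(252, 11), Mul(Pow(2, Rational(1, 2)), Pow(T, Rational(1, 2))))) = Add(Rational(219, 11), Mul(Pow(2, Rational(1, 2)), Pow(T, Rational(1, 2)))))
Mul(Add(Function('v')(65), -4168), Pow(Add(j, Function('W')(16)), -1)) = Mul(Add(65, -4168), Pow(Add(-3358, Add(Rational(219, 11), Mul(Pow(2, Rational(1, 2)), Pow(16, Rational(1, 2))))), -1)) = Mul(-4103, Pow(Add(-3358, Add(Rational(219, 11), Mul(Pow(2, Rational(1, 2)), 4))), -1)) = Mul(-4103, Pow(Add(-3358, Add(Rational(219, 11), Mul(4, Pow(2, Rational(1, 2))))), -1)) = Mul(-4103, Pow(Add(Rational(-36719, 11), Mul(4, Pow(2, Rational(1, 2)))), -1))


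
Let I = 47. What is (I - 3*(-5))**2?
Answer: 3844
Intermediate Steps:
(I - 3*(-5))**2 = (47 - 3*(-5))**2 = (47 + 15)**2 = 62**2 = 3844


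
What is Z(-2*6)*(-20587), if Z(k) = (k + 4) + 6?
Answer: 41174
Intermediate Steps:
Z(k) = 10 + k (Z(k) = (4 + k) + 6 = 10 + k)
Z(-2*6)*(-20587) = (10 - 2*6)*(-20587) = (10 - 12)*(-20587) = -2*(-20587) = 41174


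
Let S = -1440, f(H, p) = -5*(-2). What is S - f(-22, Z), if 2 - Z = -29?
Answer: -1450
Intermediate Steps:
Z = 31 (Z = 2 - 1*(-29) = 2 + 29 = 31)
f(H, p) = 10
S - f(-22, Z) = -1440 - 1*10 = -1440 - 10 = -1450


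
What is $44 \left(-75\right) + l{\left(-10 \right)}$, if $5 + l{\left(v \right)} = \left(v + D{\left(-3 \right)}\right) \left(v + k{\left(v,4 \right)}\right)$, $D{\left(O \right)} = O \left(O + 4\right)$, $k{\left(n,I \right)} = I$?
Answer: $-3227$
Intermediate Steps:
$D{\left(O \right)} = O \left(4 + O\right)$
$l{\left(v \right)} = -5 + \left(-3 + v\right) \left(4 + v\right)$ ($l{\left(v \right)} = -5 + \left(v - 3 \left(4 - 3\right)\right) \left(v + 4\right) = -5 + \left(v - 3\right) \left(4 + v\right) = -5 + \left(-3 + v\right) \left(4 + v\right)$)
$44 \left(-75\right) + l{\left(-10 \right)} = 44 \left(-75\right) - \left(27 - 100\right) = -3300 - -73 = -3300 + 73 = -3227$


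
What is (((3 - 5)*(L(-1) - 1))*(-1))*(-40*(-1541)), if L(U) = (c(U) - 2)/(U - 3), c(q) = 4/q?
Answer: 61640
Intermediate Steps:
L(U) = (-2 + 4/U)/(-3 + U) (L(U) = (4/U - 2)/(U - 3) = (-2 + 4/U)/(-3 + U))
(((3 - 5)*(L(-1) - 1))*(-1))*(-40*(-1541)) = (((3 - 5)*(2*(2 - 1*(-1))/(-1*(-3 - 1)) - 1))*(-1))*(-40*(-1541)) = (-2*(2*(-1)*(2 + 1)/(-4) - 1)*(-1))*61640 = (-2*(2*(-1)*(-1/4)*3 - 1)*(-1))*61640 = (-2*(3/2 - 1)*(-1))*61640 = (-2*1/2*(-1))*61640 = -1*(-1)*61640 = 1*61640 = 61640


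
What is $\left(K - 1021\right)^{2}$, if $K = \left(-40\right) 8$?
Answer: $1798281$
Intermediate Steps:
$K = -320$
$\left(K - 1021\right)^{2} = \left(-320 - 1021\right)^{2} = \left(-1341\right)^{2} = 1798281$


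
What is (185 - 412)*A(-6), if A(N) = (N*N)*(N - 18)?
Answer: 196128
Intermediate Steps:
A(N) = N²*(-18 + N)
(185 - 412)*A(-6) = (185 - 412)*((-6)²*(-18 - 6)) = -8172*(-24) = -227*(-864) = 196128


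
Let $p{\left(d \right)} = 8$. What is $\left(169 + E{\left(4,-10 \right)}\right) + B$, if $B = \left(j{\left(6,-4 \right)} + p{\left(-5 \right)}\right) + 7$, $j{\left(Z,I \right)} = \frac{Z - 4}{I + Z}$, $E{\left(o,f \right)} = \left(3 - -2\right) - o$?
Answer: $186$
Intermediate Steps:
$E{\left(o,f \right)} = 5 - o$ ($E{\left(o,f \right)} = \left(3 + 2\right) - o = 5 - o$)
$j{\left(Z,I \right)} = \frac{-4 + Z}{I + Z}$
$B = 16$ ($B = \left(\frac{-4 + 6}{-4 + 6} + 8\right) + 7 = \left(\frac{1}{2} \cdot 2 + 8\right) + 7 = \left(1 + 8\right) + 7 = 9 + 7 = 16$)
$\left(169 + E{\left(4,-10 \right)}\right) + B = \left(169 + \left(5 - 4\right)\right) + 16 = \left(169 + 1\right) + 16 = 170 + 16 = 186$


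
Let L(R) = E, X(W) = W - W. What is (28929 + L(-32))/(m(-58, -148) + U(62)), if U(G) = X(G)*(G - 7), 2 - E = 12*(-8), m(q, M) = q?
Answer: -29027/58 ≈ -500.47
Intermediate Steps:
X(W) = 0
E = 98 (E = 2 - 12*(-8) = 2 - 1*(-96) = 2 + 96 = 98)
U(G) = 0 (U(G) = 0*(G - 7) = 0*(-7 + G) = 0)
L(R) = 98
(28929 + L(-32))/(m(-58, -148) + U(62)) = (28929 + 98)/(-58 + 0) = 29027/(-58) = 29027*(-1/58) = -29027/58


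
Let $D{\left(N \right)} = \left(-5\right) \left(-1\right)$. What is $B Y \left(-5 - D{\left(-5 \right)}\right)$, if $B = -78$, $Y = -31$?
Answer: $-24180$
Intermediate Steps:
$D{\left(N \right)} = 5$
$B Y \left(-5 - D{\left(-5 \right)}\right) = \left(-78\right) \left(-31\right) \left(-5 - 5\right) = 2418 \left(-5 - 5\right) = 2418 \left(-10\right) = -24180$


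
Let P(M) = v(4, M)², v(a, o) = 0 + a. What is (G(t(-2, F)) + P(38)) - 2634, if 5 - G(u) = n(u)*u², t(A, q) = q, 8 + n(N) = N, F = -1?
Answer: -2604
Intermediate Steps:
v(a, o) = a
n(N) = -8 + N
P(M) = 16 (P(M) = 4² = 16)
G(u) = 5 - u²*(-8 + u) (G(u) = 5 - (-8 + u)*u² = 5 - u²*(-8 + u))
(G(t(-2, F)) + P(38)) - 2634 = ((5 + (-1)²*(8 - 1*(-1))) + 16) - 2634 = ((5 + 1*(8 + 1)) + 16) - 2634 = ((5 + 1*9) + 16) - 2634 = ((5 + 9) + 16) - 2634 = (14 + 16) - 2634 = 30 - 2634 = -2604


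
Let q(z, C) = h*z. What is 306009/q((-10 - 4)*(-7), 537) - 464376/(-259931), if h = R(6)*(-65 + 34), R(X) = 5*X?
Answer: -1772285559/1128100540 ≈ -1.5710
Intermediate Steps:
h = -930 (h = (5*6)*(-65 + 34) = 30*(-31) = -930)
q(z, C) = -930*z
306009/q((-10 - 4)*(-7), 537) - 464376/(-259931) = 306009/((-930*(-10 - 4)*(-7))) - 464376/(-259931) = 306009/((-(-13020)*(-7))) - 464376*(-1/259931) = 306009/((-930*98)) + 464376/259931 = 306009/(-91140) + 464376/259931 = 306009*(-1/91140) + 464376/259931 = -102003/30380 + 464376/259931 = -1772285559/1128100540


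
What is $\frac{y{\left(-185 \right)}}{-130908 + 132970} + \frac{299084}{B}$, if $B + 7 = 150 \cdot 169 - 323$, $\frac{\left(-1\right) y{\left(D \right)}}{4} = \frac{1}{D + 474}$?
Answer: $\frac{22278679879}{1863733545} \approx 11.954$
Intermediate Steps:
$y{\left(D \right)} = - \frac{4}{474 + D}$ ($y{\left(D \right)} = - \frac{4}{D + 474} = - \frac{4}{474 + D}$)
$B = 25020$ ($B = -7 + \left(150 \cdot 169 - 323\right) = -7 + \left(25350 - 323\right) = -7 + 25027 = 25020$)
$\frac{y{\left(-185 \right)}}{-130908 + 132970} + \frac{299084}{B} = \frac{\left(-4\right) \frac{1}{474 - 185}}{-130908 + 132970} + \frac{299084}{25020} = \frac{\left(-4\right) \frac{1}{289}}{2062} + 299084 \cdot \frac{1}{25020} = \left(-4\right) \frac{1}{289} \cdot \frac{1}{2062} + \frac{74771}{6255} = \left(- \frac{4}{289}\right) \frac{1}{2062} + \frac{74771}{6255} = - \frac{2}{297959} + \frac{74771}{6255} = \frac{22278679879}{1863733545}$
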